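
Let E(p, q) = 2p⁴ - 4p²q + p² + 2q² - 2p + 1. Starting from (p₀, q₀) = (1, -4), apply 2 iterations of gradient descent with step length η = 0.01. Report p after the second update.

∇E = (8p³ - 8pq + 2p - 2, -4p² + 4q)
Step 1: at (1, -4), ∇E = (40, -20) → (1, -4) − 0.01·(40, -20) = (0.6, -3.8)
Step 2: at (0.6, -3.8), ∇E = (19.168, -16.64) → (0.6, -3.8) − 0.01·(19.168, -16.64) = (0.40832, -3.6336)
p = 0.40832

0.40832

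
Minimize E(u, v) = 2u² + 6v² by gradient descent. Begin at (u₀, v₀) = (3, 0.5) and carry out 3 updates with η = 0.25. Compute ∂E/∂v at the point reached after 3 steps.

-48

∇E = (4u, 12v)
Step 1: at (3, 0.5), ∇E = (12, 6) → (3, 0.5) − 0.25·(12, 6) = (0, -1)
Step 2: at (0, -1), ∇E = (0, -12) → (0, -1) − 0.25·(0, -12) = (0, 2)
Step 3: at (0, 2), ∇E = (0, 24) → (0, 2) − 0.25·(0, 24) = (0, -4)
∂E/∂v at (0, -4) = -48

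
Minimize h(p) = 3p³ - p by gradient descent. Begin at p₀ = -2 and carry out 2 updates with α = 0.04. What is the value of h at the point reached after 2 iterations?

-1269.069923033088

h′(p) = 9p² - 1
p₁ = -2 − 0.04·35 = -3.4
p₂ = -3.4 − 0.04·103.04 = -7.5216
h(-7.5216) = -1269.069923033088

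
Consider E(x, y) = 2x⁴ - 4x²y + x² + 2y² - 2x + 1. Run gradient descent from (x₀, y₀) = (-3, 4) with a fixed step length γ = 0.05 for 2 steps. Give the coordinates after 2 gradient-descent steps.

(-5.7616, 6.312)

∇E = (8x³ - 8xy + 2x - 2, -4x² + 4y)
(x₁, y₁) = (-3, 4) − 0.05·(-128, -20) = (3.4, 5)
(x₂, y₂) = (3.4, 5) − 0.05·(183.232, -26.24) = (-5.7616, 6.312)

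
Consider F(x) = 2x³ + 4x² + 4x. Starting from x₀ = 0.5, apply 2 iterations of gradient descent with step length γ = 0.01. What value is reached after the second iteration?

F′(x) = 6x² + 8x + 4
Step 1: F′(0.5) = 9.5; x₁ = 0.5 − 0.01·9.5 = 0.405
Step 2: F′(0.405) = 8.22415; x₂ = 0.405 − 0.01·8.22415 = 0.3227585

0.3227585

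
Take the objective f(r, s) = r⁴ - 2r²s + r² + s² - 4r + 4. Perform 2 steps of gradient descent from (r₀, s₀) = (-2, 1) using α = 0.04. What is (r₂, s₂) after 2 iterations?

∇f = (4r³ - 4rs + 2r - 4, -2r² + 2s)
(r₁, s₁) = (-2, 1) − 0.04·(-32, -6) = (-0.72, 1.24)
(r₂, s₂) = (-0.72, 1.24) − 0.04·(-3.361792, 1.4432) = (-0.58552832, 1.182272)

(-0.58552832, 1.182272)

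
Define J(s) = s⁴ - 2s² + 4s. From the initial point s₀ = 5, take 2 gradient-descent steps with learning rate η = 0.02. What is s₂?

3.06585856

J′(s) = 4s³ - 4s + 4
s₁ = 5 − 0.02·484 = -4.68
s₂ = -4.68 − 0.02·(-387.292928) = 3.06585856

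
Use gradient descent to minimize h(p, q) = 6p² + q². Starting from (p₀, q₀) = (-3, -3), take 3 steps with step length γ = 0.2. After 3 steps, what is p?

∇h = (12p, 2q)
Step 1: at (-3, -3), ∇h = (-36, -6) → (-3, -3) − 0.2·(-36, -6) = (4.2, -1.8)
Step 2: at (4.2, -1.8), ∇h = (50.4, -3.6) → (4.2, -1.8) − 0.2·(50.4, -3.6) = (-5.88, -1.08)
Step 3: at (-5.88, -1.08), ∇h = (-70.56, -2.16) → (-5.88, -1.08) − 0.2·(-70.56, -2.16) = (8.232, -0.648)
p = 8.232

8.232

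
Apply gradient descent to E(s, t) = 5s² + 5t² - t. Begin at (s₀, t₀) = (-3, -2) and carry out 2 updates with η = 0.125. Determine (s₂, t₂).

∇E = (10s, 10t - 1)
Step 1: at (-3, -2), ∇E = (-30, -21) → (-3, -2) − 0.125·(-30, -21) = (0.75, 0.625)
Step 2: at (0.75, 0.625), ∇E = (7.5, 5.25) → (0.75, 0.625) − 0.125·(7.5, 5.25) = (-0.1875, -0.03125)

(-0.1875, -0.03125)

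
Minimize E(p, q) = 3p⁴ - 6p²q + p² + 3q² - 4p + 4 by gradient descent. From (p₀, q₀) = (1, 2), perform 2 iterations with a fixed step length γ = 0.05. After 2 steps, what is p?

0.5162

∇E = (12p³ - 12pq + 2p - 4, -6p² + 6q)
Step 1: at (1, 2), ∇E = (-14, 6) → (1, 2) − 0.05·(-14, 6) = (1.7, 1.7)
Step 2: at (1.7, 1.7), ∇E = (23.676, -7.14) → (1.7, 1.7) − 0.05·(23.676, -7.14) = (0.5162, 2.057)
p = 0.5162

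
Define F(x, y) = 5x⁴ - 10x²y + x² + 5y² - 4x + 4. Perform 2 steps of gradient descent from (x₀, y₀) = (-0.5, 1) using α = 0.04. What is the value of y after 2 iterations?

0.564

∇F = (20x³ - 20xy + 2x - 4, -10x² + 10y)
Step 1: at (-0.5, 1), ∇F = (2.5, 7.5) → (-0.5, 1) − 0.04·(2.5, 7.5) = (-0.6, 0.7)
Step 2: at (-0.6, 0.7), ∇F = (-1.12, 3.4) → (-0.6, 0.7) − 0.04·(-1.12, 3.4) = (-0.5552, 0.564)
y = 0.564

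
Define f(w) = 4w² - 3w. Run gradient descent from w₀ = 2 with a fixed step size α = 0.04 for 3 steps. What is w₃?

f′(w) = 8w - 3
Step 1: f′(2) = 13; w₁ = 2 − 0.04·13 = 1.48
Step 2: f′(1.48) = 8.84; w₂ = 1.48 − 0.04·8.84 = 1.1264
Step 3: f′(1.1264) = 6.0112; w₃ = 1.1264 − 0.04·6.0112 = 0.885952

0.885952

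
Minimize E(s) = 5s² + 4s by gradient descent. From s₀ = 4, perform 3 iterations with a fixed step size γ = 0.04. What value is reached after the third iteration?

0.5504

E′(s) = 10s + 4
s₁ = 4 − 0.04·44 = 2.24
s₂ = 2.24 − 0.04·26.4 = 1.184
s₃ = 1.184 − 0.04·15.84 = 0.5504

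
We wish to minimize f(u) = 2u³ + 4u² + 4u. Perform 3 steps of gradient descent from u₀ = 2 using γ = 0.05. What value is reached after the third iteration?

-0.4322672

f′(u) = 6u² + 8u + 4
u₁ = 2 − 0.05·44 = -0.2
u₂ = -0.2 − 0.05·2.64 = -0.332
u₃ = -0.332 − 0.05·2.005344 = -0.4322672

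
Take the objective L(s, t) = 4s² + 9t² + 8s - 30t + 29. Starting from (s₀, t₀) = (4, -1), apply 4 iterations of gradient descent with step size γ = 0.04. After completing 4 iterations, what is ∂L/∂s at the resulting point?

8.5525504

∇L = (8s + 8, 18t - 30)
Step 1: at (4, -1), ∇L = (40, -48) → (4, -1) − 0.04·(40, -48) = (2.4, 0.92)
Step 2: at (2.4, 0.92), ∇L = (27.2, -13.44) → (2.4, 0.92) − 0.04·(27.2, -13.44) = (1.312, 1.4576)
Step 3: at (1.312, 1.4576), ∇L = (18.496, -3.7632) → (1.312, 1.4576) − 0.04·(18.496, -3.7632) = (0.57216, 1.608128)
Step 4: at (0.57216, 1.608128), ∇L = (12.57728, -1.053696) → (0.57216, 1.608128) − 0.04·(12.57728, -1.053696) = (0.0690688, 1.65027584)
∂L/∂s at (0.0690688, 1.65027584) = 8.5525504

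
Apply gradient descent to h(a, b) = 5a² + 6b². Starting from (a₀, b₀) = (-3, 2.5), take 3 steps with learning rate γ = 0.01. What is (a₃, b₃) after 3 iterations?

∇h = (10a, 12b)
(a₁, b₁) = (-3, 2.5) − 0.01·(-30, 30) = (-2.7, 2.2)
(a₂, b₂) = (-2.7, 2.2) − 0.01·(-27, 26.4) = (-2.43, 1.936)
(a₃, b₃) = (-2.43, 1.936) − 0.01·(-24.3, 23.232) = (-2.187, 1.70368)

(-2.187, 1.70368)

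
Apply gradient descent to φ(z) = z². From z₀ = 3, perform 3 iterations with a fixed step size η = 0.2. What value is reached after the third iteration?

0.648

φ′(z) = 2z
Step 1: φ′(3) = 6; z₁ = 3 − 0.2·6 = 1.8
Step 2: φ′(1.8) = 3.6; z₂ = 1.8 − 0.2·3.6 = 1.08
Step 3: φ′(1.08) = 2.16; z₃ = 1.08 − 0.2·2.16 = 0.648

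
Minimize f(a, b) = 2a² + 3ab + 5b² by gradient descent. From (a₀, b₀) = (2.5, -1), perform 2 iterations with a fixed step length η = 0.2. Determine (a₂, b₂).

(0.52, -0.16)

∇f = (4a + 3b, 3a + 10b)
Step 1: at (2.5, -1), ∇f = (7, -2.5) → (2.5, -1) − 0.2·(7, -2.5) = (1.1, -0.5)
Step 2: at (1.1, -0.5), ∇f = (2.9, -1.7) → (1.1, -0.5) − 0.2·(2.9, -1.7) = (0.52, -0.16)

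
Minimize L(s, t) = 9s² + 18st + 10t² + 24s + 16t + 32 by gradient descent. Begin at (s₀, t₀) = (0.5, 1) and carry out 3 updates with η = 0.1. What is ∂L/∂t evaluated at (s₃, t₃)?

∇L = (18s + 18t + 24, 18s + 20t + 16)
Step 1: at (0.5, 1), ∇L = (51, 45) → (0.5, 1) − 0.1·(51, 45) = (-4.6, -3.5)
Step 2: at (-4.6, -3.5), ∇L = (-121.8, -136.8) → (-4.6, -3.5) − 0.1·(-121.8, -136.8) = (7.58, 10.18)
Step 3: at (7.58, 10.18), ∇L = (343.68, 356.04) → (7.58, 10.18) − 0.1·(343.68, 356.04) = (-26.788, -25.424)
∂L/∂t at (-26.788, -25.424) = -974.664

-974.664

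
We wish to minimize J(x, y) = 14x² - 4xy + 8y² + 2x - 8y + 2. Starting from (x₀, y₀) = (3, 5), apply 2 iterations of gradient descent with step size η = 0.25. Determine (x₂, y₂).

∇J = (28x - 4y + 2, -4x + 16y - 8)
(x₁, y₁) = (3, 5) − 0.25·(66, 60) = (-13.5, -10)
(x₂, y₂) = (-13.5, -10) − 0.25·(-336, -114) = (70.5, 18.5)

(70.5, 18.5)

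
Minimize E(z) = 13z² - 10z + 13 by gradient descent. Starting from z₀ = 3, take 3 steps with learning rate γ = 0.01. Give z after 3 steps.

E′(z) = 26z - 10
z₁ = 3 − 0.01·68 = 2.32
z₂ = 2.32 − 0.01·50.32 = 1.8168
z₃ = 1.8168 − 0.01·37.2368 = 1.444432

1.444432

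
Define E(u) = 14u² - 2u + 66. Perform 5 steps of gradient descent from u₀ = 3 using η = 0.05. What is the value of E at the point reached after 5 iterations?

E′(u) = 28u - 2
Step 1: E′(3) = 82; u₁ = 3 − 0.05·82 = -1.1
Step 2: E′(-1.1) = -32.8; u₂ = -1.1 − 0.05·(-32.8) = 0.54
Step 3: E′(0.54) = 13.12; u₃ = 0.54 − 0.05·13.12 = -0.116
Step 4: E′(-0.116) = -5.248; u₄ = -0.116 − 0.05·(-5.248) = 0.1464
Step 5: E′(0.1464) = 2.0992; u₅ = 0.1464 − 0.05·2.0992 = 0.04144
E(0.04144) = 65.9411618304

65.9411618304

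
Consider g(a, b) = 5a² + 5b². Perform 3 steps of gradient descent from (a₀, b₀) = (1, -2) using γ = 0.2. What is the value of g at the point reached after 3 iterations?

25

∇g = (10a, 10b)
(a₁, b₁) = (1, -2) − 0.2·(10, -20) = (-1, 2)
(a₂, b₂) = (-1, 2) − 0.2·(-10, 20) = (1, -2)
(a₃, b₃) = (1, -2) − 0.2·(10, -20) = (-1, 2)
g(-1, 2) = 25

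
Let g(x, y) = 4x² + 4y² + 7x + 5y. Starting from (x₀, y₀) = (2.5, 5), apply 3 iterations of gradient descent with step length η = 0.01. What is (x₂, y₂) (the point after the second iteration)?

∇g = (8x + 7, 8y + 5)
Step 1: at (2.5, 5), ∇g = (27, 45) → (2.5, 5) − 0.01·(27, 45) = (2.23, 4.55)
Step 2: at (2.23, 4.55), ∇g = (24.84, 41.4) → (2.23, 4.55) − 0.01·(24.84, 41.4) = (1.9816, 4.136)

(1.9816, 4.136)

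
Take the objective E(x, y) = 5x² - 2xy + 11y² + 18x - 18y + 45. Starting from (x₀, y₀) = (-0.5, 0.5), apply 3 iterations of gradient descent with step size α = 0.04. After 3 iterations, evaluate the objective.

24.32476007424

∇E = (10x - 2y + 18, -2x + 22y - 18)
(x₁, y₁) = (-0.5, 0.5) − 0.04·(12, -6) = (-0.98, 0.74)
(x₂, y₂) = (-0.98, 0.74) − 0.04·(6.72, 0.24) = (-1.2488, 0.7304)
(x₃, y₃) = (-1.2488, 0.7304) − 0.04·(4.0512, 0.5664) = (-1.410848, 0.707744)
E(-1.410848, 0.707744) = 24.32476007424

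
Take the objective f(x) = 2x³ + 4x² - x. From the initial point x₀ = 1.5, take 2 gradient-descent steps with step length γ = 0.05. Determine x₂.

f′(x) = 6x² + 8x - 1
x₁ = 1.5 − 0.05·24.5 = 0.275
x₂ = 0.275 − 0.05·1.65375 = 0.1923125

0.1923125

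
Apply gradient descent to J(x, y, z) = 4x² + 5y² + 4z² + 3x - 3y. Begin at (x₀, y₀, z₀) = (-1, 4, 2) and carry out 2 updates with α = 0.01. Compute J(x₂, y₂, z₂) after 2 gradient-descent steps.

56.47919636

∇J = (8x + 3, 10y - 3, 8z)
Step 1: at (-1, 4, 2), ∇J = (-5, 37, 16) → (-1, 4, 2) − 0.01·(-5, 37, 16) = (-0.95, 3.63, 1.84)
Step 2: at (-0.95, 3.63, 1.84), ∇J = (-4.6, 33.3, 14.72) → (-0.95, 3.63, 1.84) − 0.01·(-4.6, 33.3, 14.72) = (-0.904, 3.297, 1.6928)
J(-0.904, 3.297, 1.6928) = 56.47919636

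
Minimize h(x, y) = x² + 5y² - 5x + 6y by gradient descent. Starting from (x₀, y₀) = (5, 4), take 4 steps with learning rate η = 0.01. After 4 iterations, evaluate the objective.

42.81069970913616

∇h = (2x - 5, 10y + 6)
(x₁, y₁) = (5, 4) − 0.01·(5, 46) = (4.95, 3.54)
(x₂, y₂) = (4.95, 3.54) − 0.01·(4.9, 41.4) = (4.901, 3.126)
(x₃, y₃) = (4.901, 3.126) − 0.01·(4.802, 37.26) = (4.85298, 2.7534)
(x₄, y₄) = (4.85298, 2.7534) − 0.01·(4.70596, 33.534) = (4.8059204, 2.41806)
h(4.8059204, 2.41806) = 42.81069970913616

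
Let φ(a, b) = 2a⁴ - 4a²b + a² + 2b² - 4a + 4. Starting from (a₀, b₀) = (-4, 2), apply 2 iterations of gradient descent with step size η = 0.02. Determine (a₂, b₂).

(-14.82944, 5.0336)

∇φ = (8a³ - 8ab + 2a - 4, -4a² + 4b)
(a₁, b₁) = (-4, 2) − 0.02·(-460, -56) = (5.2, 3.12)
(a₂, b₂) = (5.2, 3.12) − 0.02·(1001.472, -95.68) = (-14.82944, 5.0336)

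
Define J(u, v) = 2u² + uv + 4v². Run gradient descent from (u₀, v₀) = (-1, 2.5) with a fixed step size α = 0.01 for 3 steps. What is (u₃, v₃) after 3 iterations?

(-0.9513025, 1.973933)

∇J = (4u + v, u + 8v)
(u₁, v₁) = (-1, 2.5) − 0.01·(-1.5, 19) = (-0.985, 2.31)
(u₂, v₂) = (-0.985, 2.31) − 0.01·(-1.63, 17.495) = (-0.9687, 2.13505)
(u₃, v₃) = (-0.9687, 2.13505) − 0.01·(-1.73975, 16.1117) = (-0.9513025, 1.973933)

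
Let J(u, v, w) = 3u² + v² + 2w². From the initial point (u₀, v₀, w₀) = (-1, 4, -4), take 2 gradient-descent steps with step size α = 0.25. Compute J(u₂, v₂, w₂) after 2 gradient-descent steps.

1.1875

∇J = (6u, 2v, 4w)
(u₁, v₁, w₁) = (-1, 4, -4) − 0.25·(-6, 8, -16) = (0.5, 2, 0)
(u₂, v₂, w₂) = (0.5, 2, 0) − 0.25·(3, 4, 0) = (-0.25, 1, 0)
J(-0.25, 1, 0) = 1.1875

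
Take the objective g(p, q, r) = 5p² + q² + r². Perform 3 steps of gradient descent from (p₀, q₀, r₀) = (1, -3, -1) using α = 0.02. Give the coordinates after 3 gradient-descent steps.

(0.512, -2.654208, -0.884736)

∇g = (10p, 2q, 2r)
(p₁, q₁, r₁) = (1, -3, -1) − 0.02·(10, -6, -2) = (0.8, -2.88, -0.96)
(p₂, q₂, r₂) = (0.8, -2.88, -0.96) − 0.02·(8, -5.76, -1.92) = (0.64, -2.7648, -0.9216)
(p₃, q₃, r₃) = (0.64, -2.7648, -0.9216) − 0.02·(6.4, -5.5296, -1.8432) = (0.512, -2.654208, -0.884736)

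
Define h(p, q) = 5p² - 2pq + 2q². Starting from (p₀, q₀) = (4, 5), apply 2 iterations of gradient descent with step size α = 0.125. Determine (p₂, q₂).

∇h = (10p - 2q, -2p + 4q)
(p₁, q₁) = (4, 5) − 0.125·(30, 12) = (0.25, 3.5)
(p₂, q₂) = (0.25, 3.5) − 0.125·(-4.5, 13.5) = (0.8125, 1.8125)

(0.8125, 1.8125)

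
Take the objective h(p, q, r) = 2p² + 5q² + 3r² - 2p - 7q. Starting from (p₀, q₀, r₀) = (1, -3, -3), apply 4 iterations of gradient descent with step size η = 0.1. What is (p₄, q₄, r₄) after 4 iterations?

(0.5648, 0.7, -0.0768)

∇h = (4p - 2, 10q - 7, 6r)
Step 1: at (1, -3, -3), ∇h = (2, -37, -18) → (1, -3, -3) − 0.1·(2, -37, -18) = (0.8, 0.7, -1.2)
Step 2: at (0.8, 0.7, -1.2), ∇h = (1.2, 0, -7.2) → (0.8, 0.7, -1.2) − 0.1·(1.2, 0, -7.2) = (0.68, 0.7, -0.48)
Step 3: at (0.68, 0.7, -0.48), ∇h = (0.72, 0, -2.88) → (0.68, 0.7, -0.48) − 0.1·(0.72, 0, -2.88) = (0.608, 0.7, -0.192)
Step 4: at (0.608, 0.7, -0.192), ∇h = (0.432, 0, -1.152) → (0.608, 0.7, -0.192) − 0.1·(0.432, 0, -1.152) = (0.5648, 0.7, -0.0768)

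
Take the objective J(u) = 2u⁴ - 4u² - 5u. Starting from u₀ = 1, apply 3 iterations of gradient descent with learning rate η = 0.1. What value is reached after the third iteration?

1.3

J′(u) = 8u³ - 8u - 5
Step 1: J′(1) = -5; u₁ = 1 − 0.1·(-5) = 1.5
Step 2: J′(1.5) = 10; u₂ = 1.5 − 0.1·10 = 0.5
Step 3: J′(0.5) = -8; u₃ = 0.5 − 0.1·(-8) = 1.3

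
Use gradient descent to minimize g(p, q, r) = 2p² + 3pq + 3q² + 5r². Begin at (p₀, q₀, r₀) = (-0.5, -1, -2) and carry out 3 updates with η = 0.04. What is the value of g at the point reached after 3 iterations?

∇g = (4p + 3q, 3p + 6q, 10r)
Step 1: at (-0.5, -1, -2), ∇g = (-5, -7.5, -20) → (-0.5, -1, -2) − 0.04·(-5, -7.5, -20) = (-0.3, -0.7, -1.2)
Step 2: at (-0.3, -0.7, -1.2), ∇g = (-3.3, -5.1, -12) → (-0.3, -0.7, -1.2) − 0.04·(-3.3, -5.1, -12) = (-0.168, -0.496, -0.72)
Step 3: at (-0.168, -0.496, -0.72), ∇g = (-2.16, -3.48, -7.2) → (-0.168, -0.496, -0.72) − 0.04·(-2.16, -3.48, -7.2) = (-0.0816, -0.3568, -0.432)
g(-0.0816, -0.3568, -0.432) = 1.41570048

1.41570048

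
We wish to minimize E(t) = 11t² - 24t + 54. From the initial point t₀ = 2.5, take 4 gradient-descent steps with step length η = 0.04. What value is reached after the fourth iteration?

1.09120128

E′(t) = 22t - 24
t₁ = 2.5 − 0.04·31 = 1.26
t₂ = 1.26 − 0.04·3.72 = 1.1112
t₃ = 1.1112 − 0.04·0.4464 = 1.093344
t₄ = 1.093344 − 0.04·0.053568 = 1.09120128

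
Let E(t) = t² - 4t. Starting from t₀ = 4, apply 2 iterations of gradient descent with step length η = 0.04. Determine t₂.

E′(t) = 2t - 4
Step 1: E′(4) = 4; t₁ = 4 − 0.04·4 = 3.84
Step 2: E′(3.84) = 3.68; t₂ = 3.84 − 0.04·3.68 = 3.6928

3.6928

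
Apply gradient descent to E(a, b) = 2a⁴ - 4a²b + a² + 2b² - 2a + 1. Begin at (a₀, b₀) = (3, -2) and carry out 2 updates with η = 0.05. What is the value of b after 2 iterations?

21.792

∇E = (8a³ - 8ab + 2a - 2, -4a² + 4b)
(a₁, b₁) = (3, -2) − 0.05·(268, -44) = (-10.4, 0.2)
(a₂, b₂) = (-10.4, 0.2) − 0.05·(-9005.072, -431.84) = (439.8536, 21.792)
b = 21.792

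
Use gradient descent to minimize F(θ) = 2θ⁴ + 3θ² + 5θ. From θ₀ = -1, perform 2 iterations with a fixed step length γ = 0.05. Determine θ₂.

-0.56845

F′(θ) = 8θ³ + 6θ + 5
Step 1: F′(-1) = -9; θ₁ = -1 − 0.05·(-9) = -0.55
Step 2: F′(-0.55) = 0.369; θ₂ = -0.55 − 0.05·0.369 = -0.56845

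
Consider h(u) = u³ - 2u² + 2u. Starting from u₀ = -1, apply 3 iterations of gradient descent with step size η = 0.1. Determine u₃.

h′(u) = 3u² - 4u + 2
u₁ = -1 − 0.1·9 = -1.9
u₂ = -1.9 − 0.1·20.43 = -3.943
u₃ = -3.943 − 0.1·64.413747 = -10.3843747

-10.3843747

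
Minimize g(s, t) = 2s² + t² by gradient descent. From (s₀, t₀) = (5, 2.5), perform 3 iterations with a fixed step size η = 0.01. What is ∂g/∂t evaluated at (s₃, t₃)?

∇g = (4s, 2t)
(s₁, t₁) = (5, 2.5) − 0.01·(20, 5) = (4.8, 2.45)
(s₂, t₂) = (4.8, 2.45) − 0.01·(19.2, 4.9) = (4.608, 2.401)
(s₃, t₃) = (4.608, 2.401) − 0.01·(18.432, 4.802) = (4.42368, 2.35298)
∂g/∂t at (4.42368, 2.35298) = 4.70596

4.70596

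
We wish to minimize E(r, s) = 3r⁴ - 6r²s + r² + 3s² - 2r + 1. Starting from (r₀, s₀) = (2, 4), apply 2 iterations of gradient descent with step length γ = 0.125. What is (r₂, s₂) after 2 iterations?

∇E = (12r³ - 12rs + 2r - 2, -6r² + 6s)
(r₁, s₁) = (2, 4) − 0.125·(2, 0) = (1.75, 4)
(r₂, s₂) = (1.75, 4) − 0.125·(-18.1875, 5.625) = (4.0234375, 3.296875)

(4.0234375, 3.296875)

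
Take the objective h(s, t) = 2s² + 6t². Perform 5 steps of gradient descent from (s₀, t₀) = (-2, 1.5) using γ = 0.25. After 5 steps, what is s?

∇h = (4s, 12t)
Step 1: at (-2, 1.5), ∇h = (-8, 18) → (-2, 1.5) − 0.25·(-8, 18) = (0, -3)
Step 2: at (0, -3), ∇h = (0, -36) → (0, -3) − 0.25·(0, -36) = (0, 6)
Step 3: at (0, 6), ∇h = (0, 72) → (0, 6) − 0.25·(0, 72) = (0, -12)
Step 4: at (0, -12), ∇h = (0, -144) → (0, -12) − 0.25·(0, -144) = (0, 24)
Step 5: at (0, 24), ∇h = (0, 288) → (0, 24) − 0.25·(0, 288) = (0, -48)
s = 0

0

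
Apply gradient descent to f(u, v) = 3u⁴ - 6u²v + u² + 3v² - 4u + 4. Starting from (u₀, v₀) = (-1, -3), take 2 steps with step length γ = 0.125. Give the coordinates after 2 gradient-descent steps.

(-280.3515625, 24.796875)

∇f = (12u³ - 12uv + 2u - 4, -6u² + 6v)
(u₁, v₁) = (-1, -3) − 0.125·(-54, -24) = (5.75, 0)
(u₂, v₂) = (5.75, 0) − 0.125·(2288.8125, -198.375) = (-280.3515625, 24.796875)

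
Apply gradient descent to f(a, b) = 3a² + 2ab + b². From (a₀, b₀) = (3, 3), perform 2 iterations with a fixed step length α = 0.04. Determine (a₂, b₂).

(1.3488, 2.1552)

∇f = (6a + 2b, 2a + 2b)
Step 1: at (3, 3), ∇f = (24, 12) → (3, 3) − 0.04·(24, 12) = (2.04, 2.52)
Step 2: at (2.04, 2.52), ∇f = (17.28, 9.12) → (2.04, 2.52) − 0.04·(17.28, 9.12) = (1.3488, 2.1552)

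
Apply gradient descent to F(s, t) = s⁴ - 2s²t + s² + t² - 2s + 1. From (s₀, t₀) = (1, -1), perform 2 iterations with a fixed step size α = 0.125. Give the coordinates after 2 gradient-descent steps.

(0.25, -0.375)

∇F = (4s³ - 4st + 2s - 2, -2s² + 2t)
(s₁, t₁) = (1, -1) − 0.125·(8, -4) = (0, -0.5)
(s₂, t₂) = (0, -0.5) − 0.125·(-2, -1) = (0.25, -0.375)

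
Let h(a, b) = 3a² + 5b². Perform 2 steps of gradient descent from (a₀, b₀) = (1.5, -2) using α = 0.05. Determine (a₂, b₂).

(0.735, -0.5)

∇h = (6a, 10b)
(a₁, b₁) = (1.5, -2) − 0.05·(9, -20) = (1.05, -1)
(a₂, b₂) = (1.05, -1) − 0.05·(6.3, -10) = (0.735, -0.5)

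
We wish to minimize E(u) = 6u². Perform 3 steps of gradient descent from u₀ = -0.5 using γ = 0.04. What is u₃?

E′(u) = 12u
u₁ = -0.5 − 0.04·(-6) = -0.26
u₂ = -0.26 − 0.04·(-3.12) = -0.1352
u₃ = -0.1352 − 0.04·(-1.6224) = -0.070304

-0.070304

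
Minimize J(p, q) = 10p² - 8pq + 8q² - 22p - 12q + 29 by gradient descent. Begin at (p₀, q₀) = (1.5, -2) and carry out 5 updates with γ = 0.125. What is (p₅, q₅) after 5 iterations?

(-97.1875, 78.875)

∇J = (20p - 8q - 22, -8p + 16q - 12)
Step 1: at (1.5, -2), ∇J = (24, -56) → (1.5, -2) − 0.125·(24, -56) = (-1.5, 5)
Step 2: at (-1.5, 5), ∇J = (-92, 80) → (-1.5, 5) − 0.125·(-92, 80) = (10, -5)
Step 3: at (10, -5), ∇J = (218, -172) → (10, -5) − 0.125·(218, -172) = (-17.25, 16.5)
Step 4: at (-17.25, 16.5), ∇J = (-499, 390) → (-17.25, 16.5) − 0.125·(-499, 390) = (45.125, -32.25)
Step 5: at (45.125, -32.25), ∇J = (1138.5, -889) → (45.125, -32.25) − 0.125·(1138.5, -889) = (-97.1875, 78.875)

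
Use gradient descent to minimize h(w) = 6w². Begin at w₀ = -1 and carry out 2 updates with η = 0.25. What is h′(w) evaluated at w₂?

-48

h′(w) = 12w
Step 1: h′(-1) = -12; w₁ = -1 − 0.25·(-12) = 2
Step 2: h′(2) = 24; w₂ = 2 − 0.25·24 = -4
h′(w) at (-4) = -48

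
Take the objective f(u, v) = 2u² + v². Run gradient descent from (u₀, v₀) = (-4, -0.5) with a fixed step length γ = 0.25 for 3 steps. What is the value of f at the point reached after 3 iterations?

0.00390625

∇f = (4u, 2v)
(u₁, v₁) = (-4, -0.5) − 0.25·(-16, -1) = (0, -0.25)
(u₂, v₂) = (0, -0.25) − 0.25·(0, -0.5) = (0, -0.125)
(u₃, v₃) = (0, -0.125) − 0.25·(0, -0.25) = (0, -0.0625)
f(0, -0.0625) = 0.00390625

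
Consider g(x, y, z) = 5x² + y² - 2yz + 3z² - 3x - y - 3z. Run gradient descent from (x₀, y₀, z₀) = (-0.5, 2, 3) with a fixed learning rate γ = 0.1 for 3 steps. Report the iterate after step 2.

∇g = (10x - 3, 2y - 2z - 1, -2y + 6z - 3)
Step 1: at (-0.5, 2, 3), ∇g = (-8, -3, 11) → (-0.5, 2, 3) − 0.1·(-8, -3, 11) = (0.3, 2.3, 1.9)
Step 2: at (0.3, 2.3, 1.9), ∇g = (0, -0.2, 3.8) → (0.3, 2.3, 1.9) − 0.1·(0, -0.2, 3.8) = (0.3, 2.32, 1.52)

(0.3, 2.32, 1.52)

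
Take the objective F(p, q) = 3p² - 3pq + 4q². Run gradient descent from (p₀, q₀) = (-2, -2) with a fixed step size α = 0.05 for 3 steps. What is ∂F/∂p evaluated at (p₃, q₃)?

-4.26675

∇F = (6p - 3q, -3p + 8q)
(p₁, q₁) = (-2, -2) − 0.05·(-6, -10) = (-1.7, -1.5)
(p₂, q₂) = (-1.7, -1.5) − 0.05·(-5.7, -6.9) = (-1.415, -1.155)
(p₃, q₃) = (-1.415, -1.155) − 0.05·(-5.025, -4.995) = (-1.16375, -0.90525)
∂F/∂p at (-1.16375, -0.90525) = -4.26675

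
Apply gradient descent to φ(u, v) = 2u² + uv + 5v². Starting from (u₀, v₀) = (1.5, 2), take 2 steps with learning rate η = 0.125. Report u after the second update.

0.3359375

∇φ = (4u + v, u + 10v)
(u₁, v₁) = (1.5, 2) − 0.125·(8, 21.5) = (0.5, -0.6875)
(u₂, v₂) = (0.5, -0.6875) − 0.125·(1.3125, -6.375) = (0.3359375, 0.109375)
u = 0.3359375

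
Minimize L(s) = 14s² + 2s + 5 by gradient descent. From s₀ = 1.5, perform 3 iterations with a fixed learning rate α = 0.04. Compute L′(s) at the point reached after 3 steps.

-0.076032

L′(s) = 28s + 2
s₁ = 1.5 − 0.04·44 = -0.26
s₂ = -0.26 − 0.04·(-5.28) = -0.0488
s₃ = -0.0488 − 0.04·0.6336 = -0.074144
L′(s) at (-0.074144) = -0.076032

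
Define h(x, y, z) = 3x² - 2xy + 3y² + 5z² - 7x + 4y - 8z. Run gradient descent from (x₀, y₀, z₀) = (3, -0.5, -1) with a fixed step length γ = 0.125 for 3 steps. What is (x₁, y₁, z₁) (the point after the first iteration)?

∇h = (6x - 2y - 7, -2x + 6y + 4, 10z - 8)
Step 1: at (3, -0.5, -1), ∇h = (12, -5, -18) → (3, -0.5, -1) − 0.125·(12, -5, -18) = (1.5, 0.125, 1.25)

(1.5, 0.125, 1.25)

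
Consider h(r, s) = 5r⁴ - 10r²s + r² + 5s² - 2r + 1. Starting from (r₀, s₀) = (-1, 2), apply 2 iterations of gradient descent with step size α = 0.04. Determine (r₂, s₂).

∇h = (20r³ - 20rs + 2r - 2, -10r² + 10s)
Step 1: at (-1, 2), ∇h = (16, 10) → (-1, 2) − 0.04·(16, 10) = (-1.64, 1.6)
Step 2: at (-1.64, 1.6), ∇h = (-41.01888, -10.896) → (-1.64, 1.6) − 0.04·(-41.01888, -10.896) = (0.0007552, 2.03584)

(0.0007552, 2.03584)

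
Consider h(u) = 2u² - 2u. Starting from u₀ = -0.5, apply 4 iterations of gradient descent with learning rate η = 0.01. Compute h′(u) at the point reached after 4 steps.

-3.39738624

h′(u) = 4u - 2
u₁ = -0.5 − 0.01·(-4) = -0.46
u₂ = -0.46 − 0.01·(-3.84) = -0.4216
u₃ = -0.4216 − 0.01·(-3.6864) = -0.384736
u₄ = -0.384736 − 0.01·(-3.538944) = -0.34934656
h′(u) at (-0.34934656) = -3.39738624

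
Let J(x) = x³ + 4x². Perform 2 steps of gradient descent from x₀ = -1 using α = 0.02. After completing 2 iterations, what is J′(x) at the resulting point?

J′(x) = 3x² + 8x
x₁ = -1 − 0.02·(-5) = -0.9
x₂ = -0.9 − 0.02·(-4.77) = -0.8046
J′(x) at (-0.8046) = -4.49465652

-4.49465652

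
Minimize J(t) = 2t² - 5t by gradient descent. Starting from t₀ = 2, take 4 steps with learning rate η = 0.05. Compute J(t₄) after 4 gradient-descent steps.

J′(t) = 4t - 5
t₁ = 2 − 0.05·3 = 1.85
t₂ = 1.85 − 0.05·2.4 = 1.73
t₃ = 1.73 − 0.05·1.92 = 1.634
t₄ = 1.634 − 0.05·1.536 = 1.5572
J(1.5572) = -2.93625632

-2.93625632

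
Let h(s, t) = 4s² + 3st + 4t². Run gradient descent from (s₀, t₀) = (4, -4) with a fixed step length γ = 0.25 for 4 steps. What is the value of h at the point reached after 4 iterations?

0.001220703125

∇h = (8s + 3t, 3s + 8t)
Step 1: at (4, -4), ∇h = (20, -20) → (4, -4) − 0.25·(20, -20) = (-1, 1)
Step 2: at (-1, 1), ∇h = (-5, 5) → (-1, 1) − 0.25·(-5, 5) = (0.25, -0.25)
Step 3: at (0.25, -0.25), ∇h = (1.25, -1.25) → (0.25, -0.25) − 0.25·(1.25, -1.25) = (-0.0625, 0.0625)
Step 4: at (-0.0625, 0.0625), ∇h = (-0.3125, 0.3125) → (-0.0625, 0.0625) − 0.25·(-0.3125, 0.3125) = (0.015625, -0.015625)
h(0.015625, -0.015625) = 0.001220703125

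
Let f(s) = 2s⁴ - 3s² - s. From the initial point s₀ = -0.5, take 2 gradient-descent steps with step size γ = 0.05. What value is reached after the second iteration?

-0.59845

f′(s) = 8s³ - 6s - 1
Step 1: f′(-0.5) = 1; s₁ = -0.5 − 0.05·1 = -0.55
Step 2: f′(-0.55) = 0.969; s₂ = -0.55 − 0.05·0.969 = -0.59845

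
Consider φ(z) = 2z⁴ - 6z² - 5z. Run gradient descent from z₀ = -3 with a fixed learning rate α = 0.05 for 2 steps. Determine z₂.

φ′(z) = 8z³ - 12z - 5
z₁ = -3 − 0.05·(-185) = 6.25
z₂ = 6.25 − 0.05·1873.125 = -87.40625

-87.40625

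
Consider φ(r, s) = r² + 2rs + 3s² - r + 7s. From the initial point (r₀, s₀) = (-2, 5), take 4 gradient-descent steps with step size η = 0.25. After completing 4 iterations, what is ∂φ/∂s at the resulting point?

8.25

∇φ = (2r + 2s - 1, 2r + 6s + 7)
Step 1: at (-2, 5), ∇φ = (5, 33) → (-2, 5) − 0.25·(5, 33) = (-3.25, -3.25)
Step 2: at (-3.25, -3.25), ∇φ = (-14, -19) → (-3.25, -3.25) − 0.25·(-14, -19) = (0.25, 1.5)
Step 3: at (0.25, 1.5), ∇φ = (2.5, 16.5) → (0.25, 1.5) − 0.25·(2.5, 16.5) = (-0.375, -2.625)
Step 4: at (-0.375, -2.625), ∇φ = (-7, -9.5) → (-0.375, -2.625) − 0.25·(-7, -9.5) = (1.375, -0.25)
∂φ/∂s at (1.375, -0.25) = 8.25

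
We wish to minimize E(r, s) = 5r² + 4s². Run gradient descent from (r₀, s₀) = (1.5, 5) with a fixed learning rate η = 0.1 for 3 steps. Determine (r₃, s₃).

(0, 0.04)

∇E = (10r, 8s)
Step 1: at (1.5, 5), ∇E = (15, 40) → (1.5, 5) − 0.1·(15, 40) = (0, 1)
Step 2: at (0, 1), ∇E = (0, 8) → (0, 1) − 0.1·(0, 8) = (0, 0.2)
Step 3: at (0, 0.2), ∇E = (0, 1.6) → (0, 0.2) − 0.1·(0, 1.6) = (0, 0.04)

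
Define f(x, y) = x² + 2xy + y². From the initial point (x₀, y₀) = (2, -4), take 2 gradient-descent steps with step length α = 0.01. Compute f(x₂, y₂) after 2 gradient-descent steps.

3.39738624

∇f = (2x + 2y, 2x + 2y)
Step 1: at (2, -4), ∇f = (-4, -4) → (2, -4) − 0.01·(-4, -4) = (2.04, -3.96)
Step 2: at (2.04, -3.96), ∇f = (-3.84, -3.84) → (2.04, -3.96) − 0.01·(-3.84, -3.84) = (2.0784, -3.9216)
f(2.0784, -3.9216) = 3.39738624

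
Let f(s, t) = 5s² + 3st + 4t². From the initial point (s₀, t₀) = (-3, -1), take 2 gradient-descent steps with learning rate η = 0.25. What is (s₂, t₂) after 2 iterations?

∇f = (10s + 3t, 3s + 8t)
Step 1: at (-3, -1), ∇f = (-33, -17) → (-3, -1) − 0.25·(-33, -17) = (5.25, 3.25)
Step 2: at (5.25, 3.25), ∇f = (62.25, 41.75) → (5.25, 3.25) − 0.25·(62.25, 41.75) = (-10.3125, -7.1875)

(-10.3125, -7.1875)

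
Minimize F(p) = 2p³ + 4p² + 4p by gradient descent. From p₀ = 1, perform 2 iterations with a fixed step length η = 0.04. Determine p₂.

F′(p) = 6p² + 8p + 4
p₁ = 1 − 0.04·18 = 0.28
p₂ = 0.28 − 0.04·6.7104 = 0.011584

0.011584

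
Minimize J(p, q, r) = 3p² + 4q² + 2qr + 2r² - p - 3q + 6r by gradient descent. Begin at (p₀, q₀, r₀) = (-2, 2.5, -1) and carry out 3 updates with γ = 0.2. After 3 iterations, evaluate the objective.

∇J = (6p - 1, 8q + 2r - 3, 2q + 4r + 6)
Step 1: at (-2, 2.5, -1), ∇J = (-13, 15, 7) → (-2, 2.5, -1) − 0.2·(-13, 15, 7) = (0.6, -0.5, -2.4)
Step 2: at (0.6, -0.5, -2.4), ∇J = (2.6, -11.8, -4.6) → (0.6, -0.5, -2.4) − 0.2·(2.6, -11.8, -4.6) = (0.08, 1.86, -1.48)
Step 3: at (0.08, 1.86, -1.48), ∇J = (-0.52, 8.92, 3.8) → (0.08, 1.86, -1.48) − 0.2·(-0.52, 8.92, 3.8) = (0.184, 0.076, -2.24)
J(0.184, 0.076, -2.24) = -4.032608

-4.032608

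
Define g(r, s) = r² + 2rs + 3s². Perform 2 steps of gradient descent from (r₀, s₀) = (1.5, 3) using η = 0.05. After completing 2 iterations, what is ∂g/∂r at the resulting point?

4.02

∇g = (2r + 2s, 2r + 6s)
(r₁, s₁) = (1.5, 3) − 0.05·(9, 21) = (1.05, 1.95)
(r₂, s₂) = (1.05, 1.95) − 0.05·(6, 13.8) = (0.75, 1.26)
∂g/∂r at (0.75, 1.26) = 4.02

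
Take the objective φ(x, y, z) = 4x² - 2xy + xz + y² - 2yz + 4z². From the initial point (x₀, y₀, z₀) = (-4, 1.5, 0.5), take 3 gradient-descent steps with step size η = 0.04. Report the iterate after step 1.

∇φ = (8x - 2y + z, -2x + 2y - 2z, x - 2y + 8z)
(x₁, y₁, z₁) = (-4, 1.5, 0.5) − 0.04·(-34.5, 10, -3) = (-2.62, 1.1, 0.62)

(-2.62, 1.1, 0.62)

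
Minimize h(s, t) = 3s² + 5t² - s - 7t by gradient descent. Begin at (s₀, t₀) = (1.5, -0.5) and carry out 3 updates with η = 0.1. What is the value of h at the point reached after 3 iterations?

∇h = (6s - 1, 10t - 7)
Step 1: at (1.5, -0.5), ∇h = (8, -12) → (1.5, -0.5) − 0.1·(8, -12) = (0.7, 0.7)
Step 2: at (0.7, 0.7), ∇h = (3.2, 0) → (0.7, 0.7) − 0.1·(3.2, 0) = (0.38, 0.7)
Step 3: at (0.38, 0.7), ∇h = (1.28, 0) → (0.38, 0.7) − 0.1·(1.28, 0) = (0.252, 0.7)
h(0.252, 0.7) = -2.511488

-2.511488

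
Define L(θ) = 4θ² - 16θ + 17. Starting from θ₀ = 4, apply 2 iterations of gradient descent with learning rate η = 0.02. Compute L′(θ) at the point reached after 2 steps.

L′(θ) = 8θ - 16
Step 1: L′(4) = 16; θ₁ = 4 − 0.02·16 = 3.68
Step 2: L′(3.68) = 13.44; θ₂ = 3.68 − 0.02·13.44 = 3.4112
L′(θ) at (3.4112) = 11.2896

11.2896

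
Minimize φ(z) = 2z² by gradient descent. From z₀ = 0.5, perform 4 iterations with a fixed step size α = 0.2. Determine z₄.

0.0008

φ′(z) = 4z
z₁ = 0.5 − 0.2·2 = 0.1
z₂ = 0.1 − 0.2·0.4 = 0.02
z₃ = 0.02 − 0.2·0.08 = 0.004
z₄ = 0.004 − 0.2·0.016 = 0.0008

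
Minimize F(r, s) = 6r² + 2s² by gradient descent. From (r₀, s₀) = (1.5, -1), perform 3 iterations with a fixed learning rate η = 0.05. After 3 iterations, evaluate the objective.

∇F = (12r, 4s)
(r₁, s₁) = (1.5, -1) − 0.05·(18, -4) = (0.6, -0.8)
(r₂, s₂) = (0.6, -0.8) − 0.05·(7.2, -3.2) = (0.24, -0.64)
(r₃, s₃) = (0.24, -0.64) − 0.05·(2.88, -2.56) = (0.096, -0.512)
F(0.096, -0.512) = 0.579584

0.579584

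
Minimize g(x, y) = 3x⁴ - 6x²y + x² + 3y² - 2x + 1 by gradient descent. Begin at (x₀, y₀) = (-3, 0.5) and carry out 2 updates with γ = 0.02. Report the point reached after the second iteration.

(-4.08366848, 2.628608)

∇g = (12x³ - 12xy + 2x - 2, -6x² + 6y)
(x₁, y₁) = (-3, 0.5) − 0.02·(-314, -51) = (3.28, 1.52)
(x₂, y₂) = (3.28, 1.52) − 0.02·(368.183424, -55.4304) = (-4.08366848, 2.628608)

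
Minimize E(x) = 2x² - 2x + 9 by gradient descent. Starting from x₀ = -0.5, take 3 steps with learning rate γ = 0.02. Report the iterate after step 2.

E′(x) = 4x - 2
x₁ = -0.5 − 0.02·(-4) = -0.42
x₂ = -0.42 − 0.02·(-3.68) = -0.3464

-0.3464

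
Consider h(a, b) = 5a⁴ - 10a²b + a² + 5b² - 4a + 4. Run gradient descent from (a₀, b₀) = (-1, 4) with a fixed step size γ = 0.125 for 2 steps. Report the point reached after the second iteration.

(1153.5546875, 75.015625)

∇h = (20a³ - 20ab + 2a - 4, -10a² + 10b)
Step 1: at (-1, 4), ∇h = (54, 30) → (-1, 4) − 0.125·(54, 30) = (-7.75, 0.25)
Step 2: at (-7.75, 0.25), ∇h = (-9290.4375, -598.125) → (-7.75, 0.25) − 0.125·(-9290.4375, -598.125) = (1153.5546875, 75.015625)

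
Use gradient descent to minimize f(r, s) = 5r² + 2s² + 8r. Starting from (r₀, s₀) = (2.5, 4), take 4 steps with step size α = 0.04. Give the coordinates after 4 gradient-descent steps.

(-0.37232, 1.99148544)

∇f = (10r + 8, 4s)
(r₁, s₁) = (2.5, 4) − 0.04·(33, 16) = (1.18, 3.36)
(r₂, s₂) = (1.18, 3.36) − 0.04·(19.8, 13.44) = (0.388, 2.8224)
(r₃, s₃) = (0.388, 2.8224) − 0.04·(11.88, 11.2896) = (-0.0872, 2.370816)
(r₄, s₄) = (-0.0872, 2.370816) − 0.04·(7.128, 9.483264) = (-0.37232, 1.99148544)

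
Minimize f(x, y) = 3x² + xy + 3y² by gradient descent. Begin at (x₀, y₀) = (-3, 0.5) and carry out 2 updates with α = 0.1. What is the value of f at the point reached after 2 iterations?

1.045625

∇f = (6x + y, x + 6y)
Step 1: at (-3, 0.5), ∇f = (-17.5, 0) → (-3, 0.5) − 0.1·(-17.5, 0) = (-1.25, 0.5)
Step 2: at (-1.25, 0.5), ∇f = (-7, 1.75) → (-1.25, 0.5) − 0.1·(-7, 1.75) = (-0.55, 0.325)
f(-0.55, 0.325) = 1.045625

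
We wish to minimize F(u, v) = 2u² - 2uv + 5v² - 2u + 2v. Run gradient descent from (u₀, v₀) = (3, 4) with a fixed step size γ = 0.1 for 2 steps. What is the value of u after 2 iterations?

1.96

∇F = (4u - 2v - 2, -2u + 10v + 2)
(u₁, v₁) = (3, 4) − 0.1·(2, 36) = (2.8, 0.4)
(u₂, v₂) = (2.8, 0.4) − 0.1·(8.4, 0.4) = (1.96, 0.36)
u = 1.96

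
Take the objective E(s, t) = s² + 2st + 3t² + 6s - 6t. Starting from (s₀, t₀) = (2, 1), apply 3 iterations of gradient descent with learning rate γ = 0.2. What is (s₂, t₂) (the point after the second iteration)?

(-1.52, 1.32)

∇E = (2s + 2t + 6, 2s + 6t - 6)
Step 1: at (2, 1), ∇E = (12, 4) → (2, 1) − 0.2·(12, 4) = (-0.4, 0.2)
Step 2: at (-0.4, 0.2), ∇E = (5.6, -5.6) → (-0.4, 0.2) − 0.2·(5.6, -5.6) = (-1.52, 1.32)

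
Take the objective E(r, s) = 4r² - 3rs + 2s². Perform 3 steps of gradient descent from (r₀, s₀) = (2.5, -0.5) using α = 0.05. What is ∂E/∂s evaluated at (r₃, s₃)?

-0.4886875

∇E = (8r - 3s, -3r + 4s)
Step 1: at (2.5, -0.5), ∇E = (21.5, -9.5) → (2.5, -0.5) − 0.05·(21.5, -9.5) = (1.425, -0.025)
Step 2: at (1.425, -0.025), ∇E = (11.475, -4.375) → (1.425, -0.025) − 0.05·(11.475, -4.375) = (0.85125, 0.19375)
Step 3: at (0.85125, 0.19375), ∇E = (6.22875, -1.77875) → (0.85125, 0.19375) − 0.05·(6.22875, -1.77875) = (0.5398125, 0.2826875)
∂E/∂s at (0.5398125, 0.2826875) = -0.4886875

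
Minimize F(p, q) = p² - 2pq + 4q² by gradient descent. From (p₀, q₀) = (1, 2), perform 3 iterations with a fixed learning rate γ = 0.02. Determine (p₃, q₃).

(1.083968, 1.291264)

∇F = (2p - 2q, -2p + 8q)
Step 1: at (1, 2), ∇F = (-2, 14) → (1, 2) − 0.02·(-2, 14) = (1.04, 1.72)
Step 2: at (1.04, 1.72), ∇F = (-1.36, 11.68) → (1.04, 1.72) − 0.02·(-1.36, 11.68) = (1.0672, 1.4864)
Step 3: at (1.0672, 1.4864), ∇F = (-0.8384, 9.7568) → (1.0672, 1.4864) − 0.02·(-0.8384, 9.7568) = (1.083968, 1.291264)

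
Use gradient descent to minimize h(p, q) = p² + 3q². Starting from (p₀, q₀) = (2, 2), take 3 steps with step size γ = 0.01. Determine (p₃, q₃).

(1.882384, 1.661168)

∇h = (2p, 6q)
Step 1: at (2, 2), ∇h = (4, 12) → (2, 2) − 0.01·(4, 12) = (1.96, 1.88)
Step 2: at (1.96, 1.88), ∇h = (3.92, 11.28) → (1.96, 1.88) − 0.01·(3.92, 11.28) = (1.9208, 1.7672)
Step 3: at (1.9208, 1.7672), ∇h = (3.8416, 10.6032) → (1.9208, 1.7672) − 0.01·(3.8416, 10.6032) = (1.882384, 1.661168)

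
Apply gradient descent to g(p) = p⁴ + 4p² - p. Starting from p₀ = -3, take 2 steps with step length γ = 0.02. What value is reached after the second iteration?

-0.26245568

g′(p) = 4p³ + 8p - 1
Step 1: g′(-3) = -133; p₁ = -3 − 0.02·(-133) = -0.34
Step 2: g′(-0.34) = -3.877216; p₂ = -0.34 − 0.02·(-3.877216) = -0.26245568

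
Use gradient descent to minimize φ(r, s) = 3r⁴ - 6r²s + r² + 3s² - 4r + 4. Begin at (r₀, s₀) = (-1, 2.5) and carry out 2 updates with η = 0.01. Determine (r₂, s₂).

(-1.21291264, 2.340664)

∇φ = (12r³ - 12rs + 2r - 4, -6r² + 6s)
Step 1: at (-1, 2.5), ∇φ = (12, 9) → (-1, 2.5) − 0.01·(12, 9) = (-1.12, 2.41)
Step 2: at (-1.12, 2.41), ∇φ = (9.291264, 6.9336) → (-1.12, 2.41) − 0.01·(9.291264, 6.9336) = (-1.21291264, 2.340664)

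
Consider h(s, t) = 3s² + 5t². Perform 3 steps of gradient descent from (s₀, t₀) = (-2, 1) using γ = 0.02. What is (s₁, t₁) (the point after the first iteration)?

(-1.76, 0.8)

∇h = (6s, 10t)
Step 1: at (-2, 1), ∇h = (-12, 10) → (-2, 1) − 0.02·(-12, 10) = (-1.76, 0.8)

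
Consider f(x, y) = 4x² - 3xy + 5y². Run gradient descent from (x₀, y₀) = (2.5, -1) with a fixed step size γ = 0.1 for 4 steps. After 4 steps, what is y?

∇f = (8x - 3y, -3x + 10y)
(x₁, y₁) = (2.5, -1) − 0.1·(23, -17.5) = (0.2, 0.75)
(x₂, y₂) = (0.2, 0.75) − 0.1·(-0.65, 6.9) = (0.265, 0.06)
(x₃, y₃) = (0.265, 0.06) − 0.1·(1.94, -0.195) = (0.071, 0.0795)
(x₄, y₄) = (0.071, 0.0795) − 0.1·(0.3295, 0.582) = (0.03805, 0.0213)
y = 0.0213

0.0213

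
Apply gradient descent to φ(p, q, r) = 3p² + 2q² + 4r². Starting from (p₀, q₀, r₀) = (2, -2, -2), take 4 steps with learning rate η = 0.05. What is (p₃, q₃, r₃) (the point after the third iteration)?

∇φ = (6p, 4q, 8r)
(p₁, q₁, r₁) = (2, -2, -2) − 0.05·(12, -8, -16) = (1.4, -1.6, -1.2)
(p₂, q₂, r₂) = (1.4, -1.6, -1.2) − 0.05·(8.4, -6.4, -9.6) = (0.98, -1.28, -0.72)
(p₃, q₃, r₃) = (0.98, -1.28, -0.72) − 0.05·(5.88, -5.12, -5.76) = (0.686, -1.024, -0.432)

(0.686, -1.024, -0.432)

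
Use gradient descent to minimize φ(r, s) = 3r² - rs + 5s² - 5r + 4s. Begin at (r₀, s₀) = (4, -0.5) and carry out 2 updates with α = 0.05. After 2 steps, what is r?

2.355

∇φ = (6r - s - 5, -r + 10s + 4)
Step 1: at (4, -0.5), ∇φ = (19.5, -5) → (4, -0.5) − 0.05·(19.5, -5) = (3.025, -0.25)
Step 2: at (3.025, -0.25), ∇φ = (13.4, -1.525) → (3.025, -0.25) − 0.05·(13.4, -1.525) = (2.355, -0.17375)
r = 2.355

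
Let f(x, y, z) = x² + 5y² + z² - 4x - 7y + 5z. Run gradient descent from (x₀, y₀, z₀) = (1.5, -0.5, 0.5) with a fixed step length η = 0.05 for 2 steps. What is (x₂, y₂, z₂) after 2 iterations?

(1.595, 0.4, -0.07)

∇f = (2x - 4, 10y - 7, 2z + 5)
Step 1: at (1.5, -0.5, 0.5), ∇f = (-1, -12, 6) → (1.5, -0.5, 0.5) − 0.05·(-1, -12, 6) = (1.55, 0.1, 0.2)
Step 2: at (1.55, 0.1, 0.2), ∇f = (-0.9, -6, 5.4) → (1.55, 0.1, 0.2) − 0.05·(-0.9, -6, 5.4) = (1.595, 0.4, -0.07)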